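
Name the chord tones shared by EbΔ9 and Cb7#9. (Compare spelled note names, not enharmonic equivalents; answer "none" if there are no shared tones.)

Eb – D

EbΔ9: Eb G Bb D F
Cb7#9: Cb Eb Gb Bbb D
Common to both → Eb, D.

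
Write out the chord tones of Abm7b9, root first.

Abm7b9 is a minor seventh flat nine built on Ab.
root → Ab
3rd (minor 3rd) → Cb
5th (perfect 5th) → Eb
7th (minor 7th) → Gb
9th (minor 9th) → Bbb

Ab  Cb  Eb  Gb  Bbb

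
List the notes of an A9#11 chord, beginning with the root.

A9#11: dominant ninth sharp eleven on A.
root → A
3rd (major 3rd) → C#
5th (perfect 5th) → E
7th (minor 7th) → G
9th (major 9th) → B
11th (augmented 11th) → D#

A – C# – E – G – B – D#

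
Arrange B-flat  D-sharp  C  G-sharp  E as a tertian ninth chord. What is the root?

C

Stacking in thirds gives C – E – G-sharp – B-flat – D-sharp, so C is the root — C dominant seventh sharp nine sharp five.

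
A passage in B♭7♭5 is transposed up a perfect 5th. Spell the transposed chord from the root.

Bb up a perfect 5th → F. New chord: F dominant seventh flat five.
Root: F
Major 3rd (3rd): A
Diminished 5th (5th): Cb
Minor 7th (7th): Eb

F A Cb Eb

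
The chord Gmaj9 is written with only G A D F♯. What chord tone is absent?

The full Gmaj9 chord is G, B, D, F♯, A.
Comparing with the voicing, the major 3rd (3rd) — B — is absent.

B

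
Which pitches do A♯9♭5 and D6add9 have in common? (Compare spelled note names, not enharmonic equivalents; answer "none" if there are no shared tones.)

E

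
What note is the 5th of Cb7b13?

Cb7b13 is built on Cb; its 5th is a perfect 5th above the root.
A fifth above C uses the letter G, and the perfect 5th above Cb is Gb.

Gb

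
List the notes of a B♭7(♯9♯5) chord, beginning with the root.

B♭7(♯9♯5): dominant seventh sharp nine sharp five on Bb.
- root: Bb
- major 3rd: D
- augmented 5th: F#
- minor 7th: Ab
- augmented 9th: C#

Bb  D  F#  Ab  C#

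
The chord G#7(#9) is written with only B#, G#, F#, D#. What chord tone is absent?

The full G#7(#9) chord is G#, B#, D#, F#, A##.
Comparing with the voicing, the augmented 9th (9th) — A## — is absent.

A##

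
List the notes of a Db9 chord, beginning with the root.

Db, F, Ab, Cb, Eb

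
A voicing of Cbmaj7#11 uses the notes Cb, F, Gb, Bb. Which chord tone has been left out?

Cbmaj7#11 = Cb, Eb, Gb, Bb, F. The voicing lacks the 3rd (major 3rd), Eb.

Eb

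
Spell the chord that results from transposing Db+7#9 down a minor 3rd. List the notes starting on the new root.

Db down a minor 3rd → Bb. New chord: Bb dominant seventh sharp nine sharp five.
- root: Bb
- major 3rd: D
- augmented 5th: F#
- minor 7th: Ab
- augmented 9th: C#

Bb, D, F#, Ab, C#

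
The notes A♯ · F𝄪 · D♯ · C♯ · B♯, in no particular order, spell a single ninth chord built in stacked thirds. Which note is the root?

Arranged so that each adjacent pair is a third by letter name: B♯ – D♯ – F𝄪 – A♯ – C♯.
The bottom of that stack, B♯, is the root (this is B♯ minor seventh flat nine).

B♯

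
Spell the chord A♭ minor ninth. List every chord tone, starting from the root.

Ab  Cb  Eb  Gb  Bb

A♭ minor ninth: minor ninth on Ab.
Root: Ab
Minor 3rd (3rd): Cb
Perfect 5th (5th): Eb
Minor 7th (7th): Gb
Major 9th (9th): Bb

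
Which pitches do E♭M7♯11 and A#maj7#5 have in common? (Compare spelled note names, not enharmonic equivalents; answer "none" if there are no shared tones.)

none

E♭M7♯11 = Eb, G, Bb, D, A.
A#maj7#5 = A#, C##, E##, G##.
Shared: none.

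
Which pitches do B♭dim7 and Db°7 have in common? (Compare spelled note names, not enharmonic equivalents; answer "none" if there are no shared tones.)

Db, Fb, Abb

B♭dim7: Bb Db Fb Abb
Db°7: Db Fb Abb Cbb
Common to both → Db, Fb, Abb.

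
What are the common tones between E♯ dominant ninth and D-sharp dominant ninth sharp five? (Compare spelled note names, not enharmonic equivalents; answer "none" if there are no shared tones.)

E♯ dominant ninth = E-sharp, G-double-sharp, B-sharp, D-sharp, F-double-sharp.
D-sharp dominant ninth sharp five = D-sharp, F-double-sharp, A-double-sharp, C-sharp, E-sharp.
Shared: E-sharp, D-sharp, F-double-sharp.

E-sharp, D-sharp, F-double-sharp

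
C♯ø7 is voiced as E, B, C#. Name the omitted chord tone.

The full C♯ø7 chord is C#, E, G, B.
Comparing with the voicing, the diminished 5th (5th) — G — is absent.

G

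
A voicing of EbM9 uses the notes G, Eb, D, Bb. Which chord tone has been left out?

F

The full EbM9 chord is Eb, G, Bb, D, F.
Comparing with the voicing, the major 9th (9th) — F — is absent.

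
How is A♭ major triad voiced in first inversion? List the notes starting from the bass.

C E♭ A♭

A♭ major triad = A♭–C–E♭; first inversion → third (C) lowest.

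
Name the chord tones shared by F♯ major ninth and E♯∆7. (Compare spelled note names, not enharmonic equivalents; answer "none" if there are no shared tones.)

F♯ major ninth = F♯, A♯, C♯, E♯, G♯.
E♯∆7 = E♯, G𝄪, B♯, D𝄪.
Shared: E♯.

E♯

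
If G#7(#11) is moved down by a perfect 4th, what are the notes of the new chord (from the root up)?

Transposed root: G# → D# (perfect 4th down). So we spell D# dominant seventh sharp eleven:
root → D#
3rd (major 3rd) → F##
5th (perfect 5th) → A#
7th (minor 7th) → C#
11th (augmented 11th) → G##

D#  F##  A#  C#  G##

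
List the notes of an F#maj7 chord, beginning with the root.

Root F♯, quality major seventh:
Root: F♯
Major 3rd (3rd): A♯
Perfect 5th (5th): C♯
Major 7th (7th): E♯

F♯  A♯  C♯  E♯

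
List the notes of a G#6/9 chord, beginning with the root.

G# – B# – D# – E# – A#

Root G#, quality six-nine:
root → G#
3rd (major 3rd) → B#
5th (perfect 5th) → D#
6th (major 6th) → E#
9th (major 9th) → A#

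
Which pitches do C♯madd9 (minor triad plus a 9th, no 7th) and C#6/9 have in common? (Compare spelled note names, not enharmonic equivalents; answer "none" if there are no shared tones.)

C#, G#, D#

C♯madd9 = C#, E, G#, D#.
C#6/9 = C#, E#, G#, A#, D#.
Shared: C#, G#, D#.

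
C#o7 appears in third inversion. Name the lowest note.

C#o7 = C#–E–G–Bb. Third inversion → seventh in the bass = Bb.

Bb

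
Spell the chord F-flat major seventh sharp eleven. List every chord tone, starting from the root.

F-flat, A-flat, C-flat, E-flat, B-flat

F-flat major seventh sharp eleven: major seventh sharp eleven on F-flat.
F-flat — root
A-flat — major 3rd
C-flat — perfect 5th
E-flat — major 7th
B-flat — augmented 11th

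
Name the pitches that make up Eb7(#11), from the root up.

Root Eb, quality dominant seventh sharp eleven:
- root: Eb
- major 3rd: G
- perfect 5th: Bb
- minor 7th: Db
- augmented 11th: A

Eb  G  Bb  Db  A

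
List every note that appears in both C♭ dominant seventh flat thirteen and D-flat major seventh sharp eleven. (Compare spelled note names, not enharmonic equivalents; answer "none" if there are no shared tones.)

C♭ dominant seventh flat thirteen = C-flat, E-flat, G-flat, B-double-flat, A-double-flat.
D-flat major seventh sharp eleven = D-flat, F, A-flat, C, G.
Shared: none.

none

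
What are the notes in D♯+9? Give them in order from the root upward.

D♯+9 is a dominant ninth sharp five built on D#.
D# — root
F## — major 3rd
A## — augmented 5th
C# — minor 7th
E# — major 9th

D#, F##, A##, C#, E#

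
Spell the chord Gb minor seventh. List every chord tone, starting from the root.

Root Gb, quality minor seventh:
Root: Gb
Minor 3rd (3rd): Bbb
Perfect 5th (5th): Db
Minor 7th (7th): Fb

Gb  Bbb  Db  Fb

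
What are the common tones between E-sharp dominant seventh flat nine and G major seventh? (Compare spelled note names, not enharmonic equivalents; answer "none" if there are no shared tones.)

F-sharp

E-sharp dominant seventh flat nine: E-sharp G-double-sharp B-sharp D-sharp F-sharp
G major seventh: G B D F-sharp
Common to both → F-sharp.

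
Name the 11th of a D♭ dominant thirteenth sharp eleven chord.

D♭ dominant thirteenth sharp eleven is built on Db; its 11th is an augmented 11th above the root.
A fourth above D uses the letter G, and the augmented 11th above Db is G.

G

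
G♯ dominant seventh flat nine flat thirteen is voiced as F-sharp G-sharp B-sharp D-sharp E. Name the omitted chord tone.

A

The full G♯ dominant seventh flat nine flat thirteen chord is G-sharp, B-sharp, D-sharp, F-sharp, A, E.
Comparing with the voicing, the minor 9th (9th) — A — is absent.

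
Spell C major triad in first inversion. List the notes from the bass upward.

In root position, C major triad is C–E–G.
First inversion puts the third (E) in the bass.

E G C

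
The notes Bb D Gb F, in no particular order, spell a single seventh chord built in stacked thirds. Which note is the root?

Gb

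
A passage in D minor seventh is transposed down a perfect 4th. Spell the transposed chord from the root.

A perfect 4th down from D is A, so the new chord is A minor seventh.
- root: A
- minor 3rd: C
- perfect 5th: E
- minor 7th: G

A – C – E – G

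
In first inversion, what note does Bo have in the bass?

Bo in root position is B–D–F.
First inversion places the third in the bass, which is D.

D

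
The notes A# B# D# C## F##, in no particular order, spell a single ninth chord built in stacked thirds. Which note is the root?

Stacking in thirds gives B# – D# – F## – A# – C##, so B# is the root — B# minor ninth.

B#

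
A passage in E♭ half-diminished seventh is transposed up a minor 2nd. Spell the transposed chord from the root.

A minor 2nd up from E-flat is F-flat, so the new chord is F-flat half-diminished seventh.
- root: F-flat
- minor 3rd: A-double-flat
- diminished 5th: C-double-flat
- minor 7th: E-double-flat

F-flat, A-double-flat, C-double-flat, E-double-flat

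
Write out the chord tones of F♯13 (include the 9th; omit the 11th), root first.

F♯13: dominant thirteenth on F#.
F# — root
A# — major 3rd
C# — perfect 5th
E — minor 7th
G# — major 9th
D# — major 13th

F# – A# – C# – E – G# – D#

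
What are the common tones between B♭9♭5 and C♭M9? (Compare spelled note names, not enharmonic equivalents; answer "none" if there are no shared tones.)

Bb

B♭9♭5: Bb D Fb Ab C
C♭M9: Cb Eb Gb Bb Db
Common to both → Bb.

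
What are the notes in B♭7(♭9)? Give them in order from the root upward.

Root Bb, quality dominant seventh flat nine:
Root: Bb
Major 3rd (3rd): D
Perfect 5th (5th): F
Minor 7th (7th): Ab
Minor 9th (9th): Cb

Bb D F Ab Cb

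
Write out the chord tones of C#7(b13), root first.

C#7(b13): dominant seventh flat thirteen on C♯.
C♯ — root
E♯ — major 3rd
G♯ — perfect 5th
B — minor 7th
A — minor 13th

C♯  E♯  G♯  B  A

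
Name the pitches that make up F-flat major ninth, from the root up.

F-flat major ninth: major ninth on Fb.
- root: Fb
- major 3rd: Ab
- perfect 5th: Cb
- major 7th: Eb
- major 9th: Gb

Fb  Ab  Cb  Eb  Gb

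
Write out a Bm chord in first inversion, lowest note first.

Bm = B–D–F#; first inversion → third (D) lowest.

D – F# – B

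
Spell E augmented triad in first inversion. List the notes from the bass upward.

E augmented triad = E–G-sharp–B-sharp; first inversion → third (G-sharp) lowest.

G-sharp – B-sharp – E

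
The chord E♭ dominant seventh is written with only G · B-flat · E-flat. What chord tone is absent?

D-flat

The full E♭ dominant seventh chord is E-flat, G, B-flat, D-flat.
Comparing with the voicing, the minor 7th (7th) — D-flat — is absent.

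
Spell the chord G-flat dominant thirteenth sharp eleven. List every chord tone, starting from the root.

G-flat dominant thirteenth sharp eleven: dominant thirteenth sharp eleven on G-flat.
- root: G-flat
- major 3rd: B-flat
- perfect 5th: D-flat
- minor 7th: F-flat
- major 9th: A-flat
- augmented 11th: C
- major 13th: E-flat

G-flat B-flat D-flat F-flat A-flat C E-flat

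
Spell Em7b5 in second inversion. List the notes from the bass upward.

B♭ D E G

In root position, Em7b5 is E–G–B♭–D.
Second inversion puts the fifth (B♭) in the bass.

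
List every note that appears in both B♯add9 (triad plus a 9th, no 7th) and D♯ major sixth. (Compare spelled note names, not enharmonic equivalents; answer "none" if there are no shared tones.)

B#  F##

B♯add9: B# D## F## C##
D♯ major sixth: D# F## A# B#
Common to both → B#, F##.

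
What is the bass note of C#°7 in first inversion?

E

C#°7 in root position is C#–E–G–Bb.
First inversion places the third in the bass, which is E.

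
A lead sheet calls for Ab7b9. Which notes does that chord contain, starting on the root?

Root Ab, quality dominant seventh flat nine:
Ab — root
C — major 3rd
Eb — perfect 5th
Gb — minor 7th
Bbb — minor 9th

Ab, C, Eb, Gb, Bbb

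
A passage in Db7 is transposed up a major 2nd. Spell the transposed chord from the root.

Db up a major 2nd → Eb. New chord: Eb dominant seventh.
Eb — root
G — major 3rd
Bb — perfect 5th
Db — minor 7th

Eb – G – Bb – Db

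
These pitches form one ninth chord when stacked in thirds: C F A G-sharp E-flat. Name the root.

F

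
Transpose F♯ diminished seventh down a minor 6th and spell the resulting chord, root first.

Transposed root: F-sharp → A-sharp (minor 6th down). So we spell A-sharp diminished seventh:
A-sharp — root
C-sharp — minor 3rd
E — diminished 5th
G — diminished 7th

A-sharp  C-sharp  E  G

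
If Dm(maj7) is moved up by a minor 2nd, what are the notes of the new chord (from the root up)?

Transposed root: D → E♭ (minor 2nd up). So we spell E♭ minor-major seventh:
Root: E♭
Minor 3rd (3rd): G♭
Perfect 5th (5th): B♭
Major 7th (7th): D

E♭, G♭, B♭, D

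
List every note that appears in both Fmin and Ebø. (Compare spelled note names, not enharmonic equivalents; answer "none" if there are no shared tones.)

none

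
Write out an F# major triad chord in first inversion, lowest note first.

A#  C#  F#

F# major triad = F#–A#–C#; first inversion → third (A#) lowest.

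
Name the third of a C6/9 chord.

E

Root of C6/9 = C. The 3rd is a major 3rd: C up a major 3rd → E.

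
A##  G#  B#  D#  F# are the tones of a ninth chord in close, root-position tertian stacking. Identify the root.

Stacking in thirds gives G# – B# – D# – F# – A##, so G# is the root — G# dominant seventh sharp nine.

G#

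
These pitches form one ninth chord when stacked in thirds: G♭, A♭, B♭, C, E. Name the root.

A♭

Stacking in thirds gives A♭ – C – E – G♭ – B♭, so A♭ is the root — A♭ dominant ninth sharp five.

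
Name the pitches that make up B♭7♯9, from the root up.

B♭7♯9 is a dominant seventh sharp nine built on B♭.
- root: B♭
- major 3rd: D
- perfect 5th: F
- minor 7th: A♭
- augmented 9th: C♯

B♭ D F A♭ C♯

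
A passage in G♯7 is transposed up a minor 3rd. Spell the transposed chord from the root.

B D# F# A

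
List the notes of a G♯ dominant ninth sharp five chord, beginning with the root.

G-sharp – B-sharp – D-double-sharp – F-sharp – A-sharp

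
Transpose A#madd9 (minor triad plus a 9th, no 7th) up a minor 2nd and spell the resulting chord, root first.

B D F# C#

Transposed root: A# → B (minor 2nd up). So we spell B minor added-ninth:
root → B
3rd (minor 3rd) → D
5th (perfect 5th) → F#
9th (major 9th) → C#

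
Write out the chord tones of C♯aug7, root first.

C# E# G## B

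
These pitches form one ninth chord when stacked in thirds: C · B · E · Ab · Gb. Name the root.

Ab

Stacking in thirds gives Ab – C – E – Gb – B, so Ab is the root — Ab dominant seventh sharp nine sharp five.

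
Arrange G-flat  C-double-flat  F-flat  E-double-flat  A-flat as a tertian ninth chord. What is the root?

Arranged so that each adjacent pair is a third by letter name: F-flat – A-flat – C-double-flat – E-double-flat – G-flat.
The bottom of that stack, F-flat, is the root (this is F-flat dominant ninth flat five).

F-flat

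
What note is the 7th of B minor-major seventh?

A#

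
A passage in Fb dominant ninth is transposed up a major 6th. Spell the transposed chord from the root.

D-flat, F, A-flat, C-flat, E-flat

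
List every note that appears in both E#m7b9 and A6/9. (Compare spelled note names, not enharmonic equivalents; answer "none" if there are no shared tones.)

E#m7b9 = E#, G#, B#, D#, F#.
A6/9 = A, C#, E, F#, B.
Shared: F#.

F#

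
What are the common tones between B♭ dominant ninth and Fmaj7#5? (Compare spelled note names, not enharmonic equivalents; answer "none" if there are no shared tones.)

F

B♭ dominant ninth = Bb, D, F, Ab, C.
Fmaj7#5 = F, A, C#, E.
Shared: F.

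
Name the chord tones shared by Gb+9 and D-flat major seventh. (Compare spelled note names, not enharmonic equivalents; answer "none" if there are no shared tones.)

Gb+9 = Gb, Bb, D, Fb, Ab.
D-flat major seventh = Db, F, Ab, C.
Shared: Ab.

Ab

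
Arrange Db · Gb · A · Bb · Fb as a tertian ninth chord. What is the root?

Gb

Stacking in thirds gives Gb – Bb – Db – Fb – A, so Gb is the root — Gb dominant seventh sharp nine.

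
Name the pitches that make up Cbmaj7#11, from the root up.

Cbmaj7#11 is a major seventh sharp eleven built on C♭.
root → C♭
3rd (major 3rd) → E♭
5th (perfect 5th) → G♭
7th (major 7th) → B♭
11th (augmented 11th) → F

C♭, E♭, G♭, B♭, F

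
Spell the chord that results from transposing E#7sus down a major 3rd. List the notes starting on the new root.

C#, F#, G#, B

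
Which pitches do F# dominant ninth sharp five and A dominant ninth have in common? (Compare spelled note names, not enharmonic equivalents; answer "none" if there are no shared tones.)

F# dominant ninth sharp five: F-sharp A-sharp C-double-sharp E G-sharp
A dominant ninth: A C-sharp E G B
Common to both → E.

E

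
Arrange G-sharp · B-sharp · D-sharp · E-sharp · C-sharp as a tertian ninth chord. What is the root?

Stacking in thirds gives C-sharp – E-sharp – G-sharp – B-sharp – D-sharp, so C-sharp is the root — C-sharp major ninth.

C-sharp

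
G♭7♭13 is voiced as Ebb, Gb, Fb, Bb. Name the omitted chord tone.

The full G♭7♭13 chord is Gb, Bb, Db, Fb, Ebb.
Comparing with the voicing, the perfect 5th (5th) — Db — is absent.

Db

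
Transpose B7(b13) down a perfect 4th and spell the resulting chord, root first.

F# A# C# E D

Transposed root: B → F# (perfect 4th down). So we spell F# dominant seventh flat thirteen:
F# — root
A# — major 3rd
C# — perfect 5th
E — minor 7th
D — minor 13th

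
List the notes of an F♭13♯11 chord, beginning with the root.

Fb, Ab, Cb, Ebb, Gb, Bb, Db

F♭13♯11: dominant thirteenth sharp eleven on Fb.
Root: Fb
Major 3rd (3rd): Ab
Perfect 5th (5th): Cb
Minor 7th (7th): Ebb
Major 9th (9th): Gb
Augmented 11th (11th): Bb
Major 13th (13th): Db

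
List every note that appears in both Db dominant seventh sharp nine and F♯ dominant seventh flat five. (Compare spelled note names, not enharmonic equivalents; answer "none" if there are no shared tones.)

E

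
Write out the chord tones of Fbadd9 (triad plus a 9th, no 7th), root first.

Fb, Ab, Cb, Gb

Fbadd9: added-ninth on Fb.
Fb — root
Ab — major 3rd
Cb — perfect 5th
Gb — major 9th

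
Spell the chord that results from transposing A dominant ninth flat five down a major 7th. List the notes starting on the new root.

A major 7th down from A is B-flat, so the new chord is B-flat dominant ninth flat five.
root → B-flat
3rd (major 3rd) → D
5th (diminished 5th) → F-flat
7th (minor 7th) → A-flat
9th (major 9th) → C

B-flat, D, F-flat, A-flat, C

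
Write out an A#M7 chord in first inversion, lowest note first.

C##  E#  G##  A#

In root position, A#M7 is A#–C##–E#–G##.
First inversion puts the third (C##) in the bass.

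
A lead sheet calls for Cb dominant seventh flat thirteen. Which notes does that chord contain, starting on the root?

Cb, Eb, Gb, Bbb, Abb

Cb dominant seventh flat thirteen is a dominant seventh flat thirteen built on Cb.
- root: Cb
- major 3rd: Eb
- perfect 5th: Gb
- minor 7th: Bbb
- minor 13th: Abb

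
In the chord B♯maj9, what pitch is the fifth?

F##

Root of B♯maj9 = B#. The 5th is a perfect 5th: B# up a perfect 5th → F##.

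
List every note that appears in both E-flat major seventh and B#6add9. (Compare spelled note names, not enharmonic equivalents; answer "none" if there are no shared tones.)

E-flat major seventh = Eb, G, Bb, D.
B#6add9 = B#, D##, F##, G##, C##.
Shared: none.

none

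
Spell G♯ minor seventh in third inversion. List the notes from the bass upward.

F# – G# – B – D#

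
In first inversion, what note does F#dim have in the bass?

F#dim = F#–A–C. First inversion → third in the bass = A.

A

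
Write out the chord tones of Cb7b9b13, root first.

Cb7b9b13 is a dominant seventh flat nine flat thirteen built on Cb.
Cb — root
Eb — major 3rd
Gb — perfect 5th
Bbb — minor 7th
Dbb — minor 9th
Abb — minor 13th

Cb – Eb – Gb – Bbb – Dbb – Abb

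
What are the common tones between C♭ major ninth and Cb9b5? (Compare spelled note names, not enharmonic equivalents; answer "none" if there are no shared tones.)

C♭ major ninth = Cb, Eb, Gb, Bb, Db.
Cb9b5 = Cb, Eb, Gbb, Bbb, Db.
Shared: Cb, Eb, Db.

Cb  Eb  Db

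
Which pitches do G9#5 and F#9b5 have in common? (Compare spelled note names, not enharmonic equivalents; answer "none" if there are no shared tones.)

none

G9#5 = G, B, D#, F, A.
F#9b5 = F#, A#, C, E, G#.
Shared: none.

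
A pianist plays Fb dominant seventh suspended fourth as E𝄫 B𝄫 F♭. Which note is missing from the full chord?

C♭

The full Fb dominant seventh suspended fourth chord is F♭, B𝄫, C♭, E𝄫.
Comparing with the voicing, the perfect 5th (5th) — C♭ — is absent.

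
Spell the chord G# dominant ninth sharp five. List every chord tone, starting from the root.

G# dominant ninth sharp five is a dominant ninth sharp five built on G-sharp.
root → G-sharp
3rd (major 3rd) → B-sharp
5th (augmented 5th) → D-double-sharp
7th (minor 7th) → F-sharp
9th (major 9th) → A-sharp

G-sharp, B-sharp, D-double-sharp, F-sharp, A-sharp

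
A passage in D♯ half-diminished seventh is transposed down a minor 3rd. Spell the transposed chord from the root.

B-sharp  D-sharp  F-sharp  A-sharp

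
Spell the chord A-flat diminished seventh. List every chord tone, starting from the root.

A-flat diminished seventh: diminished seventh on A-flat.
Root: A-flat
Minor 3rd (3rd): C-flat
Diminished 5th (5th): E-double-flat
Diminished 7th (7th): G-double-flat

A-flat  C-flat  E-double-flat  G-double-flat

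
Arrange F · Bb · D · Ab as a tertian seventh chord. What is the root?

Bb

Arranged so that each adjacent pair is a third by letter name: Bb – D – F – Ab.
The bottom of that stack, Bb, is the root (this is Bb dominant seventh).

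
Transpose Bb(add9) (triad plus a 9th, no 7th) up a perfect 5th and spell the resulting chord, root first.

F A C G

Bb up a perfect 5th → F. New chord: F added-ninth.
Root: F
Major 3rd (3rd): A
Perfect 5th (5th): C
Major 9th (9th): G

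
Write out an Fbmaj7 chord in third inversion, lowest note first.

Fbmaj7 = Fb–Ab–Cb–Eb; third inversion → seventh (Eb) lowest.

Eb Fb Ab Cb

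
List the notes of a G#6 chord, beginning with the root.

G# B# D# E#

Root G#, quality major sixth:
- root: G#
- major 3rd: B#
- perfect 5th: D#
- major 6th: E#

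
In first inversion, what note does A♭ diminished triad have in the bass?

Cb

A♭ diminished triad in root position is Ab–Cb–Ebb.
First inversion places the third in the bass, which is Cb.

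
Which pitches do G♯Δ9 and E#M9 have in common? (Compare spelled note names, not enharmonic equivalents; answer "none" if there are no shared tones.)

B# – F##

G♯Δ9 = G#, B#, D#, F##, A#.
E#M9 = E#, G##, B#, D##, F##.
Shared: B#, F##.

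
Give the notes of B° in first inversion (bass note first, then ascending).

D, F, B

B° = B–D–F; first inversion → third (D) lowest.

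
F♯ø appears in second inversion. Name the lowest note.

C

F♯ø = F#–A–C–E. Second inversion → fifth in the bass = C.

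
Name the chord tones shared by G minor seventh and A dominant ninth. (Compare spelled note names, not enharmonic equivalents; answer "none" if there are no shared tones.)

G minor seventh: G B-flat D F
A dominant ninth: A C-sharp E G B
Common to both → G.

G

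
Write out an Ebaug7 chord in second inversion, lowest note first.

In root position, Ebaug7 is Eb–G–B–Db.
Second inversion puts the fifth (B) in the bass.

B – Db – Eb – G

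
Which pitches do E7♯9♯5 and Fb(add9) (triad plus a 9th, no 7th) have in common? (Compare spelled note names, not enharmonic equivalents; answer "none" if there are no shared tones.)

none

E7♯9♯5: E G# B# D F##
Fb(add9): Fb Ab Cb Gb
Common to both → none.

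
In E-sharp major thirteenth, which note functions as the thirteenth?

Root of E-sharp major thirteenth = E#. The 13th is a major 13th: E# up a major 13th → C##.

C##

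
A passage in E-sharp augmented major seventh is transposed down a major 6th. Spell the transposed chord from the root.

G-sharp, B-sharp, D-double-sharp, F-double-sharp

Transposed root: E-sharp → G-sharp (major 6th down). So we spell G-sharp augmented major seventh:
G-sharp — root
B-sharp — major 3rd
D-double-sharp — augmented 5th
F-double-sharp — major 7th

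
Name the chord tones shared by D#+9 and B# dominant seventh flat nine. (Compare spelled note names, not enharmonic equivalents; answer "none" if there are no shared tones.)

D#+9: D♯ F𝄪 A𝄪 C♯ E♯
B# dominant seventh flat nine: B♯ D𝄪 F𝄪 A♯ C♯
Common to both → F𝄪, C♯.

F𝄪  C♯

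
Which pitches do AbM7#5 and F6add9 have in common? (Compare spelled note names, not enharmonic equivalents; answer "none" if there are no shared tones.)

AbM7#5: Ab C E G
F6add9: F A C D G
Common to both → C, G.

C, G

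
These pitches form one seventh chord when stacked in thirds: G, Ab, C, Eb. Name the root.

Ab

Arranged so that each adjacent pair is a third by letter name: Ab – C – Eb – G.
The bottom of that stack, Ab, is the root (this is Ab major seventh).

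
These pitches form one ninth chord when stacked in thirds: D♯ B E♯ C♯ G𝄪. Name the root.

Arranged so that each adjacent pair is a third by letter name: C♯ – E♯ – G𝄪 – B – D♯.
The bottom of that stack, C♯, is the root (this is C♯ dominant ninth sharp five).

C♯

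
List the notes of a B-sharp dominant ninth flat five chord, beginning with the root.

B-sharp, D-double-sharp, F-sharp, A-sharp, C-double-sharp

B-sharp dominant ninth flat five: dominant ninth flat five on B-sharp.
B-sharp — root
D-double-sharp — major 3rd
F-sharp — diminished 5th
A-sharp — minor 7th
C-double-sharp — major 9th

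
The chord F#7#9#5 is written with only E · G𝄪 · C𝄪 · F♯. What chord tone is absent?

A♯

The full F#7#9#5 chord is F♯, A♯, C𝄪, E, G𝄪.
Comparing with the voicing, the major 3rd (3rd) — A♯ — is absent.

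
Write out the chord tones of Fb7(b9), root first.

Fb, Ab, Cb, Ebb, Gbb

Fb7(b9): dominant seventh flat nine on Fb.
Fb — root
Ab — major 3rd
Cb — perfect 5th
Ebb — minor 7th
Gbb — minor 9th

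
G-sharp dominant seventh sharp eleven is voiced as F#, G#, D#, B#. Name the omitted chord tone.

The full G-sharp dominant seventh sharp eleven chord is G#, B#, D#, F#, C##.
Comparing with the voicing, the augmented 11th (11th) — C## — is absent.

C##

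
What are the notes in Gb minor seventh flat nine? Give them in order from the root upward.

Gb Bbb Db Fb Abb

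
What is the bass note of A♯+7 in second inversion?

E##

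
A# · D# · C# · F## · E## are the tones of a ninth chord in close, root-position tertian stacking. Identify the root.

D#

Stacking in thirds gives D# – F## – A# – C# – E##, so D# is the root — D# dominant seventh sharp nine.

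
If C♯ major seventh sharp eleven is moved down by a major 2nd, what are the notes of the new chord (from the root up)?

Transposed root: C# → B (major 2nd down). So we spell B major seventh sharp eleven:
- root: B
- major 3rd: D#
- perfect 5th: F#
- major 7th: A#
- augmented 11th: E#

B, D#, F#, A#, E#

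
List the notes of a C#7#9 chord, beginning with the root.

C♯  E♯  G♯  B  D𝄪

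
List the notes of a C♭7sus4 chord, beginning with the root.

C♭7sus4: dominant seventh suspended fourth on C♭.
C♭ — root
F♭ — perfect 4th
G♭ — perfect 5th
B𝄫 — minor 7th

C♭ F♭ G♭ B𝄫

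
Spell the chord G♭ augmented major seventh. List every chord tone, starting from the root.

Gb  Bb  D  F

Root Gb, quality augmented major seventh:
root → Gb
3rd (major 3rd) → Bb
5th (augmented 5th) → D
7th (major 7th) → F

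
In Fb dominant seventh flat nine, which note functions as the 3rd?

A-flat

Fb dominant seventh flat nine is built on F-flat; its 3rd is a major 3rd above the root.
A third above F uses the letter A, and the major 3rd above F-flat is A-flat.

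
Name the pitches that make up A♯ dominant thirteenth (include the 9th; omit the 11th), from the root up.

A♯ dominant thirteenth: dominant thirteenth on A♯.
A♯ — root
C𝄪 — major 3rd
E♯ — perfect 5th
G♯ — minor 7th
B♯ — major 9th
F𝄪 — major 13th

A♯, C𝄪, E♯, G♯, B♯, F𝄪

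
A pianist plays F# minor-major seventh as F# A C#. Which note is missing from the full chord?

F# minor-major seventh = F#, A, C#, E#. The voicing lacks the 7th (major 7th), E#.

E#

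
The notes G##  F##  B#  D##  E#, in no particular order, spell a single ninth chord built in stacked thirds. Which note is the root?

E#

Stacking in thirds gives E# – G## – B# – D## – F##, so E# is the root — E# major ninth.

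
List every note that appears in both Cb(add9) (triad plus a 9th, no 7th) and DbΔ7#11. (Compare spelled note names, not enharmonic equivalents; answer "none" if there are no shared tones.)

Cb(add9): C♭ E♭ G♭ D♭
DbΔ7#11: D♭ F A♭ C G
Common to both → D♭.

D♭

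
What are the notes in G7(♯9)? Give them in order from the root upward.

G, B, D, F, A♯

G7(♯9) is a dominant seventh sharp nine built on G.
G — root
B — major 3rd
D — perfect 5th
F — minor 7th
A♯ — augmented 9th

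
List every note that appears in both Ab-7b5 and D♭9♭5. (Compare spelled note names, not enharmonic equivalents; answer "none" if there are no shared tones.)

Ab-7b5: Ab Cb Ebb Gb
D♭9♭5: Db F Abb Cb Eb
Common to both → Cb.

Cb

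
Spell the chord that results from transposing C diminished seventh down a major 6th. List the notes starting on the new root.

C down a major 6th → Eb. New chord: Eb diminished seventh.
- root: Eb
- minor 3rd: Gb
- diminished 5th: Bbb
- diminished 7th: Dbb

Eb Gb Bbb Dbb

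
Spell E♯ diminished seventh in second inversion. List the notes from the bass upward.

In root position, E♯ diminished seventh is E♯–G♯–B–D.
Second inversion puts the fifth (B) in the bass.

B, D, E♯, G♯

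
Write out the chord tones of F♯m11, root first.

F♯m11 is a minor eleventh built on F#.
- root: F#
- minor 3rd: A
- perfect 5th: C#
- minor 7th: E
- major 9th: G#
- perfect 11th: B

F#, A, C#, E, G#, B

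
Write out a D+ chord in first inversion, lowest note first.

In root position, D+ is D–F♯–A♯.
First inversion puts the third (F♯) in the bass.

F♯ A♯ D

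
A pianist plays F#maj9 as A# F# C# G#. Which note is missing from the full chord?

The full F#maj9 chord is F#, A#, C#, E#, G#.
Comparing with the voicing, the major 7th (7th) — E# — is absent.

E#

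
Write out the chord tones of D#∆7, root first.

D#∆7 is a major seventh built on D♯.
root → D♯
3rd (major 3rd) → F𝄪
5th (perfect 5th) → A♯
7th (major 7th) → C𝄪

D♯  F𝄪  A♯  C𝄪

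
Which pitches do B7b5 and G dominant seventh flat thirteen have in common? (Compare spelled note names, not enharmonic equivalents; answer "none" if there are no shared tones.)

B7b5 = B, D#, F, A.
G dominant seventh flat thirteen = G, B, D, F, Eb.
Shared: B, F.

B F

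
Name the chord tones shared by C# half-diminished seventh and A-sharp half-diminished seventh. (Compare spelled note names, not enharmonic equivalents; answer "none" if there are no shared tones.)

C-sharp, E

C# half-diminished seventh = C-sharp, E, G, B.
A-sharp half-diminished seventh = A-sharp, C-sharp, E, G-sharp.
Shared: C-sharp, E.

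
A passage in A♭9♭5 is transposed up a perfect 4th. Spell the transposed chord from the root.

Transposed root: Ab → Db (perfect 4th up). So we spell Db dominant ninth flat five:
- root: Db
- major 3rd: F
- diminished 5th: Abb
- minor 7th: Cb
- major 9th: Eb

Db F Abb Cb Eb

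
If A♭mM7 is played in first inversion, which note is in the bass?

A♭mM7 = Ab–Cb–Eb–G. First inversion → third in the bass = Cb.

Cb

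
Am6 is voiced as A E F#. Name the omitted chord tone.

C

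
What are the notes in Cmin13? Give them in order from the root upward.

Root C, quality minor thirteenth:
- root: C
- minor 3rd: E♭
- perfect 5th: G
- minor 7th: B♭
- major 9th: D
- perfect 11th: F
- major 13th: A

C, E♭, G, B♭, D, F, A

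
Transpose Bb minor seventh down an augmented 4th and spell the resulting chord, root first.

F♭ A𝄫 C♭ E𝄫

Transposed root: B♭ → F♭ (augmented 4th down). So we spell F♭ minor seventh:
Root: F♭
Minor 3rd (3rd): A𝄫
Perfect 5th (5th): C♭
Minor 7th (7th): E𝄫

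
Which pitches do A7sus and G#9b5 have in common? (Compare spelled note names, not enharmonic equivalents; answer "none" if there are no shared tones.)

D

A7sus: A D E G
G#9b5: G# B# D F# A#
Common to both → D.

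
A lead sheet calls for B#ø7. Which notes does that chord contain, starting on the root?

Root B♯, quality half-diminished seventh:
B♯ — root
D♯ — minor 3rd
F♯ — diminished 5th
A♯ — minor 7th

B♯ – D♯ – F♯ – A♯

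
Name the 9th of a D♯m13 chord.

D♯m13 is built on D#; its 9th is a major 9th above the root.
A second above D uses the letter E, and the major 9th above D# is E#.

E#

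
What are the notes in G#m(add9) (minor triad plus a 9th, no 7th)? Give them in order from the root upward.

G#, B, D#, A#

G#m(add9) is a minor added-ninth built on G#.
- root: G#
- minor 3rd: B
- perfect 5th: D#
- major 9th: A#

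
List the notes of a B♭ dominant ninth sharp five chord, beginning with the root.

Bb – D – F# – Ab – C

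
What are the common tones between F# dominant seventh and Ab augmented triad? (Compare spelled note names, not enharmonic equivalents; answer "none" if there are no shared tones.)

F# dominant seventh: F-sharp A-sharp C-sharp E
Ab augmented triad: A-flat C E
Common to both → E.

E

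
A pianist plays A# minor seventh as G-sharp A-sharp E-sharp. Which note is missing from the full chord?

C-sharp

The full A# minor seventh chord is A-sharp, C-sharp, E-sharp, G-sharp.
Comparing with the voicing, the minor 3rd (3rd) — C-sharp — is absent.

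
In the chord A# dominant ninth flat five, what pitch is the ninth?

A# dominant ninth flat five is built on A#; its 9th is a major 9th above the root.
A second above A uses the letter B, and the major 9th above A# is B#.

B#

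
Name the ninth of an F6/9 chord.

G

F6/9 is built on F; its 9th is a major 9th above the root.
A second above F uses the letter G, and the major 9th above F is G.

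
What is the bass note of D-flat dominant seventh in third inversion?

C-flat

D-flat dominant seventh in root position is D-flat–F–A-flat–C-flat.
Third inversion places the seventh in the bass, which is C-flat.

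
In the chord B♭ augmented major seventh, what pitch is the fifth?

B♭ augmented major seventh is built on Bb; its 5th is an augmented 5th above the root.
A fifth above B uses the letter F, and the augmented 5th above Bb is F#.

F#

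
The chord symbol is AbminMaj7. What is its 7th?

Root of AbminMaj7 = Ab. The 7th is a major 7th: Ab up a major 7th → G.

G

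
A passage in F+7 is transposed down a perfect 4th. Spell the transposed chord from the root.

F down a perfect 4th → C. New chord: C augmented seventh.
- root: C
- major 3rd: E
- augmented 5th: G#
- minor 7th: Bb

C, E, G#, Bb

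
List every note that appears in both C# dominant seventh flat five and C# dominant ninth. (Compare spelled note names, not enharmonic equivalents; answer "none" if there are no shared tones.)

C# dominant seventh flat five = C-sharp, E-sharp, G, B.
C# dominant ninth = C-sharp, E-sharp, G-sharp, B, D-sharp.
Shared: C-sharp, E-sharp, B.

C-sharp  E-sharp  B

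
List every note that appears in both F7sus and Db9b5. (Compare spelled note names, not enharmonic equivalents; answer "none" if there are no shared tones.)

F Eb

F7sus: F Bb C Eb
Db9b5: Db F Abb Cb Eb
Common to both → F, Eb.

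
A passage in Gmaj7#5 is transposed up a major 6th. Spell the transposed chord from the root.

E, G♯, B♯, D♯

A major 6th up from G is E, so the new chord is E augmented major seventh.
E — root
G♯ — major 3rd
B♯ — augmented 5th
D♯ — major 7th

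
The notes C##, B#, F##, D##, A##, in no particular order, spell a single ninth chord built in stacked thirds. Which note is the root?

Stacking in thirds gives B# – D## – F## – A## – C##, so B# is the root — B# major ninth.

B#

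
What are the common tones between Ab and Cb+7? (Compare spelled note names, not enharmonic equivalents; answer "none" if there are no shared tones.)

Ab = Ab, C, Eb.
Cb+7 = Cb, Eb, G, Bbb.
Shared: Eb.

Eb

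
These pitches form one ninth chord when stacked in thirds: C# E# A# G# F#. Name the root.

Arranged so that each adjacent pair is a third by letter name: F# – A# – C# – E# – G#.
The bottom of that stack, F#, is the root (this is F# major ninth).

F#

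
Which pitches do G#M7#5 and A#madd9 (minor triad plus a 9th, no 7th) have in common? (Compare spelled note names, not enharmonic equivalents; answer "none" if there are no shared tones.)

B#

G#M7#5 = G#, B#, D##, F##.
A#madd9 = A#, C#, E#, B#.
Shared: B#.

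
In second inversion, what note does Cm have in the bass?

G

Cm in root position is C–Eb–G.
Second inversion places the fifth in the bass, which is G.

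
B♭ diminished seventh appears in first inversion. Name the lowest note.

B♭ diminished seventh = B-flat–D-flat–F-flat–A-double-flat. First inversion → third in the bass = D-flat.

D-flat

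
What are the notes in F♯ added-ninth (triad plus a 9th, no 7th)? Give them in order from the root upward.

F-sharp, A-sharp, C-sharp, G-sharp

Root F-sharp, quality added-ninth:
F-sharp — root
A-sharp — major 3rd
C-sharp — perfect 5th
G-sharp — major 9th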